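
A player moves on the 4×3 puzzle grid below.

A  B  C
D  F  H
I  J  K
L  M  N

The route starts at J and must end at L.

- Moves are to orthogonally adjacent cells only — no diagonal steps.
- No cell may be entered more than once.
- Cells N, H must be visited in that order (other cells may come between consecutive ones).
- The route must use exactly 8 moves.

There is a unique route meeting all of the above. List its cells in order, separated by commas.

J, M, N, K, H, F, D, I, L

The waypoints must appear in the order N, H, with no cell reused.
Route from J: down 1 to M, right 1 to N, up 2 to H, left 2 to D, down 2 to L — 8 moves in all.
Check: order respected (N at step 2, H at step 4); 8 moves as required.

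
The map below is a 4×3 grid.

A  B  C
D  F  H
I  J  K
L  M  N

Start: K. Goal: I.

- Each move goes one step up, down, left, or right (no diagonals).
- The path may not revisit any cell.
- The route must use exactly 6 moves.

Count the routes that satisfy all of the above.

Need simple routes of exactly 6 moves from K to I (Manhattan distance 2, so 2 moves are spent on a detour and 2 undoing it).
Enumerating: K H C B F J I | K H C B F D I | K H C B A D I | K H F B A D I | K H F J M L I | K N M J F D I | K J F B A D I.
That gives 7 routes.

7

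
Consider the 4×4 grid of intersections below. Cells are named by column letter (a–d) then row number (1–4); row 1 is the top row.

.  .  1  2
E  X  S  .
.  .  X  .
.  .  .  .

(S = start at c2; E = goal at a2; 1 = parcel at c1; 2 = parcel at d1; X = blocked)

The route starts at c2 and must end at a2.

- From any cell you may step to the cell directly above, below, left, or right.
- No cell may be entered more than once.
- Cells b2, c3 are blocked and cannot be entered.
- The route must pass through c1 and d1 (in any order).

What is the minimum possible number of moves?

Any route passes through c1 and d1 in some order between c2 and a2. Summing Manhattan distances along each leg and taking the cheapest ordering (c2 → c1 → d1 → a2) gives a lower bound of 1 + 1 + 4 = 6 moves.
A route of 6 moves achieves this: c2 → d2 → d1 → c1 → b1 → a1 → a2.
Since 6 matches the lower bound, it is optimal.

6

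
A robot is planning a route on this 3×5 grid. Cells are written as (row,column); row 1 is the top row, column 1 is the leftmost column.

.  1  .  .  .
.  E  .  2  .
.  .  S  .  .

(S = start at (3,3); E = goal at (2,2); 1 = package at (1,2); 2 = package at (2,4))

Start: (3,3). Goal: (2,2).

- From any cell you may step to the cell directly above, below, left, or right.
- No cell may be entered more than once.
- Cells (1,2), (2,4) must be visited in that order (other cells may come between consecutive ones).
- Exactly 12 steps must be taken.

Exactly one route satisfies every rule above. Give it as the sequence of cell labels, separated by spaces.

(3,3) (3,2) (3,1) (2,1) (1,1) (1,2) (1,3) (1,4) (1,5) (2,5) (2,4) (2,3) (2,2)

The waypoints must appear in the order (1,2), (2,4), with no cell reused.
Route from (3,3): 2× left (reaching (3,1)), 2× up (reaching (1,1)), 4× right (reaching (1,5)), down to (2,5), 3× left (reaching (2,2)) — 12 moves in all.
Check: order respected (1 at step 5, 2 at step 10); 12 moves as required.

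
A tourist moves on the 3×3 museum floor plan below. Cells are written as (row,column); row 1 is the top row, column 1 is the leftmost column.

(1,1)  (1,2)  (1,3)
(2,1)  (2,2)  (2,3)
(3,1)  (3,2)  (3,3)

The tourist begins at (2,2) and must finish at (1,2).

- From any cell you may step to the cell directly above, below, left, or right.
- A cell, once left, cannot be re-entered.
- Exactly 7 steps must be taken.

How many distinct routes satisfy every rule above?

Need simple routes of exactly 7 moves from (2,2) to (1,2) (Manhattan distance 1, so 3 moves are spent on a detour and 3 undoing it).
Enumerating: (2,2) (2,1) (3,1) (3,2) (3,3) (2,3) (1,3) (1,2) | (2,2) (2,3) (3,3) (3,2) (3,1) (2,1) (1,1) (1,2).
That gives 2 routes.

2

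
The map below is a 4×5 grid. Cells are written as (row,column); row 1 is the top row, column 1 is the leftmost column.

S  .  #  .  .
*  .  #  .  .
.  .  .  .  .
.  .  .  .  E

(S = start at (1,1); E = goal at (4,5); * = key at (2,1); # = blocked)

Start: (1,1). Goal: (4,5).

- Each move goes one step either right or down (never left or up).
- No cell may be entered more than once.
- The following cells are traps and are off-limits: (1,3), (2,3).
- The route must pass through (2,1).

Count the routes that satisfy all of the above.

9

A right/down-only route from (1,1) to (4,5) makes exactly 3 down-moves and 4 right-moves in some order.
With no other constraints that would be C(7,3) = 35 routes.
Split at (2,1) and multiply the segment counts (each segment already excludes blocked cells): (1,1)→(2,1): 1; (2,1)→(4,5): 9; product = 9.
That gives 9 routes.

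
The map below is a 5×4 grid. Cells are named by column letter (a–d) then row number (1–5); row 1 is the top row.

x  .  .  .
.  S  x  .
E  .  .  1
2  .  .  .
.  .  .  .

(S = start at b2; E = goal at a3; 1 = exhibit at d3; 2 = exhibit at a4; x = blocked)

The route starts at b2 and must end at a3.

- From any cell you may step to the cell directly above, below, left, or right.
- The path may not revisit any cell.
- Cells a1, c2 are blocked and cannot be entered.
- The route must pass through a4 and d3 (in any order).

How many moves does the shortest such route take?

Any route passes through a4 and d3 in some order between b2 and a3. Summing Manhattan distances along each leg and taking the cheapest ordering (b2 → d3 → a4 → a3) gives a lower bound of 3 + 4 + 1 = 8 moves.
A route of 8 moves achieves this: b2 → b3 → c3 → d3 → d4 → c4 → b4 → a4 → a3.
Since 8 matches the lower bound, it is optimal.

8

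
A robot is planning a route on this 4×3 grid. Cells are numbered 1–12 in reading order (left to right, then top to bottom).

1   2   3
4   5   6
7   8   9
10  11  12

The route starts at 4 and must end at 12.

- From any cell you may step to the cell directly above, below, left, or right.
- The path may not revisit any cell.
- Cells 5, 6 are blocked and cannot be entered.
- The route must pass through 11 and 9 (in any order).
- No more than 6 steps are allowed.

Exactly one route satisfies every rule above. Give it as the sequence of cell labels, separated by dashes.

4 - 7 - 10 - 11 - 8 - 9 - 12

Any route must reach 11 and 9 and still end at 12 within 6 moves, so the order of the required stops is forced.
Route from 4: down 2 to 10, right 1 to 11, up 1 to 8, right 1 to 9, down 1 to 12 — 6 moves in all.
Check: all required cells visited; 6 ≤ 6 moves.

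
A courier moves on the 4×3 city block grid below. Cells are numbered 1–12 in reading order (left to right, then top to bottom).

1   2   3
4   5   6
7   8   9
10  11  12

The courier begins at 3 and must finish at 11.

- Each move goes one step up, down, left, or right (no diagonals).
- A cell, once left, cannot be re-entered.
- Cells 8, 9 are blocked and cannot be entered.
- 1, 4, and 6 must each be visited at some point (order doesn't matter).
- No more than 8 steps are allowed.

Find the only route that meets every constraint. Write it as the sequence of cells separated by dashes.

Any route must reach 1, 4, and 6 and still end at 11 within 8 moves, so the order of the required stops is forced.
Route from 3: down 1 to 6, left 1 to 5, up 1 to 2, left 1 to 1, down 3 to 10, right 1 to 11 — 8 moves in all.
Check: all required cells visited; 8 ≤ 8 moves.

3 - 6 - 5 - 2 - 1 - 4 - 7 - 10 - 11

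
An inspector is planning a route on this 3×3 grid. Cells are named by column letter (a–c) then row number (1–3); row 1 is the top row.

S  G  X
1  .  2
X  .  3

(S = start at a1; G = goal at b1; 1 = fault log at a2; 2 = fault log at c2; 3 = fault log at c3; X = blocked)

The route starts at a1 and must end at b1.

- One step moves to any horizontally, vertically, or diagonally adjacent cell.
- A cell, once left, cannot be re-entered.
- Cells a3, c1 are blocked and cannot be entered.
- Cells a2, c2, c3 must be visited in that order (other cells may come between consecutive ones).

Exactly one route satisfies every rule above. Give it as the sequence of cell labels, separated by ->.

The waypoints must appear in the order a2, c2, c3, with no cell reused.
Route from a1: down 1 to a2, down-right 1 to b3, up-right 1 to c2, down 1 to c3, up-left 1 to b2, up 1 to b1 — 6 moves in all.
Check: order respected (1 at step 1, 2 at step 3, 3 at step 4).

a1 -> a2 -> b3 -> c2 -> c3 -> b2 -> b1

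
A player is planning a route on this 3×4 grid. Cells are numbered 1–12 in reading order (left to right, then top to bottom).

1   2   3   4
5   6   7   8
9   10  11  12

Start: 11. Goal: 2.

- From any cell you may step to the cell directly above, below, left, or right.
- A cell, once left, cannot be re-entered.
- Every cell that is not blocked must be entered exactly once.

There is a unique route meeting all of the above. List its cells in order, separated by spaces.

Need to visit all 12 open cells exactly once, starting at 11 and ending at 2.
Cell 1 has only two open neighbours (5 and 2), so the path must pass straight through it: one of those is the cell it's entered from and the other is where it exits.
Route from 11: right to 12, 2× up (reaching 4), left to 3, down to 7, left to 6, down to 10, left to 9, 2× up (reaching 1), right to 2 — 11 moves in all.
Check: all 12 open cells covered.

11 12 8 4 3 7 6 10 9 5 1 2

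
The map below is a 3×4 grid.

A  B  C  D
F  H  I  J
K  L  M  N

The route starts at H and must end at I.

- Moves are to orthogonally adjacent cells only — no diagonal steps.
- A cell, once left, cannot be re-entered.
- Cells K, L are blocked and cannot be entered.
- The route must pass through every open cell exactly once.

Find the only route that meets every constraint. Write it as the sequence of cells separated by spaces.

Need to visit all 10 open cells exactly once, starting at H and ending at I.
Cell N has only two open neighbours (J and M), so the path must pass straight through it: one of those is the cell it's entered from and the other is where it exits.
Route from H: left 1 to F, up 1 to A, right 3 to D, down 2 to N, left 1 to M, up 1 to I — 9 moves in all.
Check: all 10 open cells covered.

H F A B C D J N M I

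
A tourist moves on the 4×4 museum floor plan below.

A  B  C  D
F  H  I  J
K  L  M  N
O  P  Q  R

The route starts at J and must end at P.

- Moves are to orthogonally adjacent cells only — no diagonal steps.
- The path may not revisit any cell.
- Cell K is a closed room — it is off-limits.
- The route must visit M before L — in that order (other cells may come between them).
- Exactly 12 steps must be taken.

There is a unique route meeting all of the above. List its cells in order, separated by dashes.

J - N - R - Q - M - I - C - B - A - F - H - L - P

The waypoints must appear in the order M, L, with no cell reused.
Route from J: 2× down (reaching R), left to Q, 3× up (reaching C), 2× left (reaching A), down to F, right to H, 2× down (reaching P) — 12 moves in all.
Check: order respected (M at step 4, L at step 11); 12 moves as required.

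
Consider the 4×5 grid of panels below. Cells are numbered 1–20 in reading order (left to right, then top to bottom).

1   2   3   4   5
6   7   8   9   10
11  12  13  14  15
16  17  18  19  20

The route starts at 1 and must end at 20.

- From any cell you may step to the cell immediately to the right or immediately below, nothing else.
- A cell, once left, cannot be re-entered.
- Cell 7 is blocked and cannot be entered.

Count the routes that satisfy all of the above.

A right/down-only route from 1 to 20 makes exactly 3 down-moves and 4 right-moves in some order.
With no other constraints that would be C(7,3) = 35 routes.
Subtract routes through each blocked cell (inclusion–exclusion for overlaps): − through 7: 20 → 15.
That gives 15 routes.

15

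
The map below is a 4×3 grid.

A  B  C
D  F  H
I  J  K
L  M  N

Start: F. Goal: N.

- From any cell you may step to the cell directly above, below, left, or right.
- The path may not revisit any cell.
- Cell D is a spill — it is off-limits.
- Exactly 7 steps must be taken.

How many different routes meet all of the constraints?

Need simple routes of exactly 7 moves from F to N (Manhattan distance 3, so 2 moves are spent on a detour and 2 undoing it).
Enumerating: F B C H K J M N | F H K J I L M N.
That gives 2 routes.

2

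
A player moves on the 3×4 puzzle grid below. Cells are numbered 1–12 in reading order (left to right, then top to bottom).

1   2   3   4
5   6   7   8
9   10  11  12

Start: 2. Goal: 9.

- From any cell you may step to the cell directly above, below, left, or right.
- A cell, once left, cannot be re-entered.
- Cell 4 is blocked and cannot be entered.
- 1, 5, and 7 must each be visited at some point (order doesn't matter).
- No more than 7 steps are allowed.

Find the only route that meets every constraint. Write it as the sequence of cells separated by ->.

Any route must reach 1, 5, and 7 and still end at 9 within 7 moves, so the order of the required stops is forced.
Route from 2: left 1 to 1, down 1 to 5, right 2 to 7, down 1 to 11, left 2 to 9 — 7 moves in all.
Check: all required cells visited; 7 ≤ 7 moves.

2 -> 1 -> 5 -> 6 -> 7 -> 11 -> 10 -> 9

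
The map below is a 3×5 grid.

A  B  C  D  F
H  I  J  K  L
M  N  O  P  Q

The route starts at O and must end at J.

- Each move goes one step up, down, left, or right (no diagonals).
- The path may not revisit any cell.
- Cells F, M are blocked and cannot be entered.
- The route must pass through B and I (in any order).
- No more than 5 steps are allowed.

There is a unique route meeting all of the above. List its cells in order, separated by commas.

The budget equals the shortest possible length, so every move has to be on a shortest route through the required cells.
Route from O: left to N, 2× up (reaching B), right to C, down to J — 5 moves in all.
Check: all required cells visited; 5 ≤ 5 moves.

O, N, I, B, C, J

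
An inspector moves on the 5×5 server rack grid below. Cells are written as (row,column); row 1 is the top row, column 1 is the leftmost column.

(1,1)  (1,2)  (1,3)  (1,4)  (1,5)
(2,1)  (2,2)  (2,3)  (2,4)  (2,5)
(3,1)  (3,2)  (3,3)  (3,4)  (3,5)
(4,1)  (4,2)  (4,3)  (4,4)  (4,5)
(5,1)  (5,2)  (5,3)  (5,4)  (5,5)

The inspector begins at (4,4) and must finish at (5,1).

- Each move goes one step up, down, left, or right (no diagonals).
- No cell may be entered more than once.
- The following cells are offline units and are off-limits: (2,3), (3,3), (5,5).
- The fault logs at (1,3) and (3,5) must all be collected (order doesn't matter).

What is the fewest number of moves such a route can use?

Any route passes through (1,3) and (3,5) in some order between (4,4) and (5,1). Summing Manhattan distances along each leg and taking the cheapest ordering ((4,4) → (3,5) → (1,3) → (5,1)) gives a lower bound of 2 + 4 + 6 = 12 moves.
A route of 12 moves achieves this: (4,4) → (3,4) → (3,5) → (2,5) → (1,5) → (1,4) → (1,3) → (1,2) → (2,2) → (3,2) → (4,2) → (5,2) → (5,1).
Since 12 matches the lower bound, it is optimal.

12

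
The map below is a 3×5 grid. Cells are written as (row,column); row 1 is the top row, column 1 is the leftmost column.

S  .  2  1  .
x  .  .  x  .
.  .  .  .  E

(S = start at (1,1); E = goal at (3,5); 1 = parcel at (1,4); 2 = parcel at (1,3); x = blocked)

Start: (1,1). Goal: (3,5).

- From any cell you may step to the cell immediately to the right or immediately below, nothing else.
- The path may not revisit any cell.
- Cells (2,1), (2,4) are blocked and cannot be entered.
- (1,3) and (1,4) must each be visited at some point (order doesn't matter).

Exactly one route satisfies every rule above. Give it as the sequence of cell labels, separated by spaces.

(1,1) (1,2) (1,3) (1,4) (1,5) (2,5) (3,5)

Moves only go right or down, so the column and row indices never decrease.
Route from (1,1): right 4 to (1,5), down 2 to (3,5) — 6 moves in all.
Check: all required cells visited.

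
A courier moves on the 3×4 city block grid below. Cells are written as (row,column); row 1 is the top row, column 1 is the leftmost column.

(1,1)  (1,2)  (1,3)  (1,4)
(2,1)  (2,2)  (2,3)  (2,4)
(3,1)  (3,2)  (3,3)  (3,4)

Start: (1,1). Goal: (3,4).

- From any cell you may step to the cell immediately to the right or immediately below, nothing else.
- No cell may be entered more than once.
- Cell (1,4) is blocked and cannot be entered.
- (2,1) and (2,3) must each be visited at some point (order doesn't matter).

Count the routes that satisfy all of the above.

2

A right/down-only route from (1,1) to (3,4) makes exactly 2 down-moves and 3 right-moves in some order.
With no other constraints that would be C(5,2) = 10 routes.
A monotone route can only reach the required cells in the order (2,1), (2,3), so split there and multiply the segment counts (each segment already excludes blocked cells): (1,1)→(2,1): 1; (2,1)→(2,3): 1; (2,3)→(3,4): 2; product = 2.
That gives 2 routes.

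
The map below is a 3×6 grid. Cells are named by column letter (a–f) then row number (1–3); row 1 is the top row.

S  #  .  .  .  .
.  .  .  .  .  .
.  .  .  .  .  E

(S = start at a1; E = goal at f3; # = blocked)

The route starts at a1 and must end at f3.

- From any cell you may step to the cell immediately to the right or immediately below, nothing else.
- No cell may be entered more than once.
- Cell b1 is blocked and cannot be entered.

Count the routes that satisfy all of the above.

6

A right/down-only route from a1 to f3 makes exactly 2 down-moves and 5 right-moves in some order.
With no other constraints that would be C(7,2) = 21 routes.
Subtract routes through each blocked cell (inclusion–exclusion for overlaps): − through b1: 15 → 6.
That gives 6 routes.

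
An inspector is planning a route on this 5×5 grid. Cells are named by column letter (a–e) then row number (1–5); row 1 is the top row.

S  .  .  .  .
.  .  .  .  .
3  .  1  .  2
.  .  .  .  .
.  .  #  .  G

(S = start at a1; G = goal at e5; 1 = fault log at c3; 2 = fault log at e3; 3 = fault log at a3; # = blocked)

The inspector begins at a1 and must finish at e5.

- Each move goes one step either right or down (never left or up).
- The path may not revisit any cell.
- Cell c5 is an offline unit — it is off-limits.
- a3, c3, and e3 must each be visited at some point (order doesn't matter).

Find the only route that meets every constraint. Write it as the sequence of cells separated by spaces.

a1 a2 a3 b3 c3 d3 e3 e4 e5

Moves only go right or down, so the column and row indices never decrease.
Route from a1: 2× down (reaching a3), 4× right (reaching e3), 2× down (reaching e5) — 8 moves in all.
Check: all required cells visited.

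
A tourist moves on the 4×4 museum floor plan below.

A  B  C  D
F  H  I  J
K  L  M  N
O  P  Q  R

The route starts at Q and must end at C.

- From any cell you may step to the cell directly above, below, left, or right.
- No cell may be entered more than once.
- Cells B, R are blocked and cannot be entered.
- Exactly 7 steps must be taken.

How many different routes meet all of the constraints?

10

Need simple routes of exactly 7 moves from Q to C (Manhattan distance 3, so 2 moves are spent on a detour and 2 undoing it).
Branch systematically from the start, pruning whenever the remaining move budget drops below the Manhattan distance to C or differs from it in parity. Grouping the completions by first move — via M: 2; via P: 8 — and summing: 2 + 8 = 10.
That gives 10 routes.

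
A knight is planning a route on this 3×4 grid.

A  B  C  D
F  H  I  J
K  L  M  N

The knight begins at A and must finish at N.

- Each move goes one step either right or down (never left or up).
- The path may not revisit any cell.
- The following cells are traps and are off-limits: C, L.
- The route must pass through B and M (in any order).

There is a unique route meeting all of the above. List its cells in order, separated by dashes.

Moves only go right or down, so the column and row indices never decrease.
Route from A: right to B, down to H, right to I, down to M, right to N — 5 moves in all.
Check: all required cells visited.

A - B - H - I - M - N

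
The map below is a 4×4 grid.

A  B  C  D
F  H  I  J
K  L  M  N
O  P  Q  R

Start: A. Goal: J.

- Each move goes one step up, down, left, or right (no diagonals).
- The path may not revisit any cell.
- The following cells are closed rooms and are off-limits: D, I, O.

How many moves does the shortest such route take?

6

The Manhattan distance from A to J is |1−2| + |1−4| = 4, so at least 4 moves are needed.
That bound ignores the blocked cells. Measuring each leg by the fewest moves that actually steer around them (A→J: 6) raises the lower bound to 6.
A route of 6 moves exists: A → F → K → L → M → N → J.
Since 6 matches that lower bound, it is optimal.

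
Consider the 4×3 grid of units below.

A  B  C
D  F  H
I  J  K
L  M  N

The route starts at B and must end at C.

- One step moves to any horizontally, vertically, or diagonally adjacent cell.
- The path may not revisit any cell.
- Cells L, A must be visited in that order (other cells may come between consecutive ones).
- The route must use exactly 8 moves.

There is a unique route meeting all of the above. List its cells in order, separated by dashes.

The waypoints must appear in the order L, A, with no cell reused.
Route from B: down-right to H, 2× down-left (reaching L), 3× up (reaching A), down-right to F, up-right to C — 8 moves in all.
Check: order respected (L at step 3, A at step 6); 8 moves as required.

B - H - J - L - I - D - A - F - C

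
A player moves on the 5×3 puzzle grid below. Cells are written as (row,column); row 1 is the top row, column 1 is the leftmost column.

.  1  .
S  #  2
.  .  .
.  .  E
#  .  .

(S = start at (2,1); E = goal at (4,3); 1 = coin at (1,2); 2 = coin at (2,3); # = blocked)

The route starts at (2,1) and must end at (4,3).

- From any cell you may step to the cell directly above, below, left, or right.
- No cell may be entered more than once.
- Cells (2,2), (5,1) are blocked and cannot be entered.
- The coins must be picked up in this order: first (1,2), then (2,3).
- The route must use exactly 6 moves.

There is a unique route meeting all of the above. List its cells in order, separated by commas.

(2,1), (1,1), (1,2), (1,3), (2,3), (3,3), (4,3)

The waypoints must appear in the order (1,2), (2,3), with no cell reused.
Route from (2,1): up 1 to (1,1), right 2 to (1,3), down 3 to (4,3) — 6 moves in all.
Check: order respected (1 at step 2, 2 at step 4); 6 moves as required.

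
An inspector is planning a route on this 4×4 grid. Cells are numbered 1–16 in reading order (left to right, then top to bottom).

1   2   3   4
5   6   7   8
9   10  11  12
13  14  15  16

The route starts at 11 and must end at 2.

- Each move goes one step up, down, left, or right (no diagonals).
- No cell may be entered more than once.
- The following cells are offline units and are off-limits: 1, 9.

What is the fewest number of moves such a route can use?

The Manhattan distance from 11 to 2 is |3−1| + |3−2| = 3, so at least 3 moves are needed.
A route of 3 moves achieves this: 11 → 7 → 3 → 2.
Since 3 matches the lower bound, it is optimal.

3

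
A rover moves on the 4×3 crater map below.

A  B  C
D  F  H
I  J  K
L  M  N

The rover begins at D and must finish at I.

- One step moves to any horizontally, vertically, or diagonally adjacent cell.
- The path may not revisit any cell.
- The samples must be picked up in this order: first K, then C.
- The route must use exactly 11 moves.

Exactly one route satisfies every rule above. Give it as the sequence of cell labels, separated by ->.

The waypoints must appear in the order K, C, with no cell reused.
Route from D: down-right to J, down-left to L, 2× right (reaching N), 3× up (reaching C), 2× left (reaching A), down-right to F, down-left to I — 11 moves in all.
Check: order respected (K at step 5, C at step 7); 11 moves as required.

D -> J -> L -> M -> N -> K -> H -> C -> B -> A -> F -> I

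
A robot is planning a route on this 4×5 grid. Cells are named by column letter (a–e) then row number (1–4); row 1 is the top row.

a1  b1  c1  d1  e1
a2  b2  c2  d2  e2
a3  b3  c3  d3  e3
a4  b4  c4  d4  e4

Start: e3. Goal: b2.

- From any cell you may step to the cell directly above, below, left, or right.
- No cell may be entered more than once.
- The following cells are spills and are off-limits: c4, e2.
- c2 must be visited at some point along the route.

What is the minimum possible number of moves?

Any route passes through c2 somewhere between e3 and b2. Summing Manhattan distances along the two legs (e3 → c2 → b2) gives a lower bound of 3 + 1 = 4 moves.
A route of 4 moves achieves this: e3 → d3 → d2 → c2 → b2.
Since 4 matches the lower bound, it is optimal.

4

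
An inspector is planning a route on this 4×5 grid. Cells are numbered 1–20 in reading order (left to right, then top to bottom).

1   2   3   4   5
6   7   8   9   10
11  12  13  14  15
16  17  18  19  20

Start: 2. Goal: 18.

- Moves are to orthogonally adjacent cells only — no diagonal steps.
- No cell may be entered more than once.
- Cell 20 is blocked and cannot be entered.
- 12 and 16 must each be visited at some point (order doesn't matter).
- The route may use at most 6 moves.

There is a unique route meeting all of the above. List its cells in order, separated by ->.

2 -> 7 -> 12 -> 11 -> 16 -> 17 -> 18

The 6-move cap with required stops at 12, 16 leaves no slack for detours.
Route from 2: 2× down (reaching 12), left to 11, down to 16, 2× right (reaching 18) — 6 moves in all.
Check: all required cells visited; 6 ≤ 6 moves.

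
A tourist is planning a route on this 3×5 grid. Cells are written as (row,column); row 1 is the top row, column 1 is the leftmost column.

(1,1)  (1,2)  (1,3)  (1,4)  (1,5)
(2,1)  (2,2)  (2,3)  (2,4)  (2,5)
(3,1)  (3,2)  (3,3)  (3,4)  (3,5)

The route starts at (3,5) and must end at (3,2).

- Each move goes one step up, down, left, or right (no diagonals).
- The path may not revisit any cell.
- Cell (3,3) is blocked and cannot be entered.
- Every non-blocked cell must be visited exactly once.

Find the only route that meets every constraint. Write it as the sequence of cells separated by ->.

(3,5) -> (3,4) -> (2,4) -> (2,5) -> (1,5) -> (1,4) -> (1,3) -> (2,3) -> (2,2) -> (1,2) -> (1,1) -> (2,1) -> (3,1) -> (3,2)

Need to visit all 14 open cells exactly once, starting at (3,5) and ending at (3,2).
Cell (1,5) has only two open neighbours ((2,5) and (1,4)), so the path must pass straight through it: one of those is the cell it's entered from and the other is where it exits.
Route from (3,5): left 1 to (3,4), up 1 to (2,4), right 1 to (2,5), up 1 to (1,5), left 2 to (1,3), down 1 to (2,3), left 1 to (2,2), up 1 to (1,2), left 1 to (1,1), down 2 to (3,1), right 1 to (3,2) — 13 moves in all.
Check: all 14 open cells covered.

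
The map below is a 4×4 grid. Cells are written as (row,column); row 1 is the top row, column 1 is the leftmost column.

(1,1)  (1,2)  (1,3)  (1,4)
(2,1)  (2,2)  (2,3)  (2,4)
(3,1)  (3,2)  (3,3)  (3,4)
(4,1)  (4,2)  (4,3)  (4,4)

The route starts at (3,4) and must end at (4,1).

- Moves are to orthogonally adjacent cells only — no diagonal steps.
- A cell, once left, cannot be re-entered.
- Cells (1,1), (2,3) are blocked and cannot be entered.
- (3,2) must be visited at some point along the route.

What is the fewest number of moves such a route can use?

Any route passes through (3,2) somewhere between (3,4) and (4,1). Summing Manhattan distances along the two legs ((3,4) → (3,2) → (4,1)) gives a lower bound of 2 + 2 = 4 moves.
A route of 4 moves achieves this: (3,4) → (3,3) → (3,2) → (4,2) → (4,1).
Since 4 matches the lower bound, it is optimal.

4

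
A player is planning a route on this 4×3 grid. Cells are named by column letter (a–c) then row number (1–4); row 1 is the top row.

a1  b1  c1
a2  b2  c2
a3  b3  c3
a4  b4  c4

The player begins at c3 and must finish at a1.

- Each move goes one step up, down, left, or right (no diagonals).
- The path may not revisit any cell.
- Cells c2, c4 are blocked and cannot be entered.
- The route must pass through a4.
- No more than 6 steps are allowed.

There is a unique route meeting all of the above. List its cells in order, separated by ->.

c3 -> b3 -> b4 -> a4 -> a3 -> a2 -> a1

The 6-move cap with required stops at a4 leaves no slack for detours.
Route from c3: left 1 to b3, down 1 to b4, left 1 to a4, up 3 to a1 — 6 moves in all.
Check: all required cells visited; 6 ≤ 6 moves.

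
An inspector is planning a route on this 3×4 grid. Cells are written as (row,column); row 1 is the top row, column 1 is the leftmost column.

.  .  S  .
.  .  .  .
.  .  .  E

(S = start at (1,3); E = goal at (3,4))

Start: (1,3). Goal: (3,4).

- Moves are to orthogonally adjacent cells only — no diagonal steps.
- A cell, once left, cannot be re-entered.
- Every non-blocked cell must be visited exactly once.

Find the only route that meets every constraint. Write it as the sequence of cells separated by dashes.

Need to visit all 12 open cells exactly once, starting at (1,3) and ending at (3,4).
Cell (1,1) has only two open neighbours ((2,1) and (1,2)), so the path must pass straight through it: one of those is the cell it's entered from and the other is where it exits.
Route from (1,3): right to (1,4), down to (2,4), 2× left (reaching (2,2)), up to (1,2), left to (1,1), 2× down (reaching (3,1)), 3× right (reaching (3,4)) — 11 moves in all.
Check: all 12 open cells covered.

(1,3) - (1,4) - (2,4) - (2,3) - (2,2) - (1,2) - (1,1) - (2,1) - (3,1) - (3,2) - (3,3) - (3,4)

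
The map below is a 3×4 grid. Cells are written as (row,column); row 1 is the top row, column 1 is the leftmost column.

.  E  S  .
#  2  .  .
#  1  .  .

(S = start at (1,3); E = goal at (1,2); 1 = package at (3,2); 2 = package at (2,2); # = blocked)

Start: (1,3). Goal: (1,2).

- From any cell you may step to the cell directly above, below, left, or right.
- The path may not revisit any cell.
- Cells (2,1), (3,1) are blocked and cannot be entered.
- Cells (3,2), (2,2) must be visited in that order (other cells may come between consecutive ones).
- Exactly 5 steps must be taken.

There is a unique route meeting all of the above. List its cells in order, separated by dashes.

(1,3) - (2,3) - (3,3) - (3,2) - (2,2) - (1,2)

The waypoints must appear in the order (3,2), (2,2), with no cell reused.
Route from (1,3): 2× down (reaching (3,3)), left to (3,2), 2× up (reaching (1,2)) — 5 moves in all.
Check: order respected (1 at step 3, 2 at step 4); 5 moves as required.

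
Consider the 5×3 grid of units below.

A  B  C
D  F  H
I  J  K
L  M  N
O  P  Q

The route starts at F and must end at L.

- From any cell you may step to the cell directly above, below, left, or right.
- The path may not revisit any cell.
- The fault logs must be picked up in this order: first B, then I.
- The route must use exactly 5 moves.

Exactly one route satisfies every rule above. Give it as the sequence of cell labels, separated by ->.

The waypoints must appear in the order B, I, with no cell reused.
Route from F: up to B, left to A, 3× down (reaching L) — 5 moves in all.
Check: order respected (B at step 1, I at step 4); 5 moves as required.

F -> B -> A -> D -> I -> L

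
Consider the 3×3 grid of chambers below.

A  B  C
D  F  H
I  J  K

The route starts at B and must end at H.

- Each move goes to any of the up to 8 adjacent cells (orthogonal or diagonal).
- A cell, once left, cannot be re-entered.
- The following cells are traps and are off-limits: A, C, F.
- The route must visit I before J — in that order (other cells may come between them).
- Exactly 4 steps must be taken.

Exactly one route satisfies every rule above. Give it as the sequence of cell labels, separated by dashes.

The waypoints must appear in the order I, J, with no cell reused.
Route from B: down-left to D, down to I, right to J, up-right to H — 4 moves in all.
Check: order respected (I at step 2, J at step 3); 4 moves as required.

B - D - I - J - H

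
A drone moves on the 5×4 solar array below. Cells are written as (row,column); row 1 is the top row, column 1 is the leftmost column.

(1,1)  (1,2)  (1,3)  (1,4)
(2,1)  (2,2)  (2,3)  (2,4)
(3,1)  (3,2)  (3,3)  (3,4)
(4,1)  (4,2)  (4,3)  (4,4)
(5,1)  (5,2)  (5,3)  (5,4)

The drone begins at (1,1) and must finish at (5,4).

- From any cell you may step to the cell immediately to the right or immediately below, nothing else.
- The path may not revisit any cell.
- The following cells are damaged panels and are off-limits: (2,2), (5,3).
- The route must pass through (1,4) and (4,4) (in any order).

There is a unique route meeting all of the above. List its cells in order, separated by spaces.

Moves only go right or down, so the column and row indices never decrease.
Route from (1,1): 3× right (reaching (1,4)), 4× down (reaching (5,4)) — 7 moves in all.
Check: all required cells visited.

(1,1) (1,2) (1,3) (1,4) (2,4) (3,4) (4,4) (5,4)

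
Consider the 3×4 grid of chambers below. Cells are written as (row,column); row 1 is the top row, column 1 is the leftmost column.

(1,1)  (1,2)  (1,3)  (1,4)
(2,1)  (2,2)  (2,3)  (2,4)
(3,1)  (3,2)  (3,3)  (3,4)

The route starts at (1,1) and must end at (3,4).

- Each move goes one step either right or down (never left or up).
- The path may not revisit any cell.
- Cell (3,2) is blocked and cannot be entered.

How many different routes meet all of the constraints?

7

A right/down-only route from (1,1) to (3,4) makes exactly 2 down-moves and 3 right-moves in some order.
With no other constraints that would be C(5,2) = 10 routes.
Subtract routes through each blocked cell (inclusion–exclusion for overlaps): − through (3,2): 3 → 7.
That gives 7 routes.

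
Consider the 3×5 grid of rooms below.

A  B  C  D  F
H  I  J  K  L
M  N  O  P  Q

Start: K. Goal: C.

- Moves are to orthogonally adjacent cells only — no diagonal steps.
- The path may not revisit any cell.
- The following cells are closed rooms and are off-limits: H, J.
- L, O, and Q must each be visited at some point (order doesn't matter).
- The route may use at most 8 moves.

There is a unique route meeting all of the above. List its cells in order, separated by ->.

K -> L -> Q -> P -> O -> N -> I -> B -> C

The 8-move cap with required stops at L, O, Q leaves no slack for detours.
Route from K: right 1 to L, down 1 to Q, left 3 to N, up 2 to B, right 1 to C — 8 moves in all.
Check: all required cells visited; 8 ≤ 8 moves.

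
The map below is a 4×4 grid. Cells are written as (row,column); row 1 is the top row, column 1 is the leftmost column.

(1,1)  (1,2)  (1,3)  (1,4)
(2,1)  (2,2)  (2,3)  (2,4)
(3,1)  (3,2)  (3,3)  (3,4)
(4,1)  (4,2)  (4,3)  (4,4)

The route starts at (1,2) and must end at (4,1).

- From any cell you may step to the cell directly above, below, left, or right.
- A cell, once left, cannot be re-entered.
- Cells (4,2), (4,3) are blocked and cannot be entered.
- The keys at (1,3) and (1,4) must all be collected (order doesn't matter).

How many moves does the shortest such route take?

8

Any route passes through (1,3) and (1,4) in some order between (1,2) and (4,1). Summing Manhattan distances along each leg and taking the cheapest ordering ((1,2) → (1,3) → (1,4) → (4,1)) gives a lower bound of 1 + 1 + 6 = 8 moves.
A route of 8 moves achieves this: (1,2) → (1,3) → (1,4) → (2,4) → (3,4) → (3,3) → (3,2) → (3,1) → (4,1).
Since 8 matches the lower bound, it is optimal.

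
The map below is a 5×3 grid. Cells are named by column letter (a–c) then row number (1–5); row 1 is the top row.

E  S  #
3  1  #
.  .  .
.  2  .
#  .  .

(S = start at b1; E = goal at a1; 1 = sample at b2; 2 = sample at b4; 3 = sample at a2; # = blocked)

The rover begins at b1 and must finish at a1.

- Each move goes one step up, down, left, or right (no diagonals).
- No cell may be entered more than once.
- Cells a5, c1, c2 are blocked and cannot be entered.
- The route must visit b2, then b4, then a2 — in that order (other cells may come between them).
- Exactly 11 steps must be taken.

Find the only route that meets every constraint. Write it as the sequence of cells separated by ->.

b1 -> b2 -> b3 -> c3 -> c4 -> c5 -> b5 -> b4 -> a4 -> a3 -> a2 -> a1

The waypoints must appear in the order b2, b4, a2, with no cell reused.
Route from b1: 2× down (reaching b3), right to c3, 2× down (reaching c5), left to b5, up to b4, left to a4, 3× up (reaching a1) — 11 moves in all.
Check: order respected (1 at step 1, 2 at step 7, 3 at step 10); 11 moves as required.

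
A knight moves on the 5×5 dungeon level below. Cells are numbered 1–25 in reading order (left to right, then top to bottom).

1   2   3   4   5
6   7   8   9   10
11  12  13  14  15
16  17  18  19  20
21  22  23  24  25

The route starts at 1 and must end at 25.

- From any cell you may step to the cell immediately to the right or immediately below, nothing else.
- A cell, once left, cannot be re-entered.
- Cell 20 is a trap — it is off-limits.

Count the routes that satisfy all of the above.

A right/down-only route from 1 to 25 makes exactly 4 down-moves and 4 right-moves in some order.
With no other constraints that would be C(8,4) = 70 routes.
Subtract routes through each blocked cell (inclusion–exclusion for overlaps): − through 20: 35 → 35.
That gives 35 routes.

35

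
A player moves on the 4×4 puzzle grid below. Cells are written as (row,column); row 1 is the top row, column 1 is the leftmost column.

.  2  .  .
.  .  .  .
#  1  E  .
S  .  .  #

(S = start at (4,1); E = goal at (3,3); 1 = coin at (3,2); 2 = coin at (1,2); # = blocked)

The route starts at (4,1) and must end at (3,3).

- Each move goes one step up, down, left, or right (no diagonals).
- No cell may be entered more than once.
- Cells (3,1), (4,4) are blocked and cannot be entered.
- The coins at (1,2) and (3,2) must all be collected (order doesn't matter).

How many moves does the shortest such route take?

Any route passes through (1,2) and (3,2) in some order between (4,1) and (3,3). Summing Manhattan distances along each leg and taking the cheapest ordering ((4,1) → (3,2) → (1,2) → (3,3)) gives a lower bound of 2 + 2 + 3 = 7 moves.
A route of 7 moves achieves this: (4,1) → (4,2) → (3,2) → (2,2) → (1,2) → (1,3) → (2,3) → (3,3).
Since 7 matches the lower bound, it is optimal.

7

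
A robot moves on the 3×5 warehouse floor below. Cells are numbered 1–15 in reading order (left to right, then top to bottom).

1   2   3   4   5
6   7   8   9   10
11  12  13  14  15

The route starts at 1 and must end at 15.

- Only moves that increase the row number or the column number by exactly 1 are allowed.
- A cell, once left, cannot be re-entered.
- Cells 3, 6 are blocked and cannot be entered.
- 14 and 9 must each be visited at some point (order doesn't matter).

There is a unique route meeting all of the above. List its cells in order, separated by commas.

1, 2, 7, 8, 9, 14, 15

Moves only go right or down, so the column and row indices never decrease.
Route from 1: right to 2, down to 7, 2× right (reaching 9), down to 14, right to 15 — 6 moves in all.
Check: all required cells visited.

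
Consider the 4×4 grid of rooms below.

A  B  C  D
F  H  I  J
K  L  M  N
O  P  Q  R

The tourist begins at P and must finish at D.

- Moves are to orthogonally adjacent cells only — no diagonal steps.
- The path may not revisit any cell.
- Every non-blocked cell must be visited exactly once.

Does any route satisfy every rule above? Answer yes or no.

yes

One route that works: P → O → K → F → A → B → H → L → M → Q → R → N → J → I → C → D.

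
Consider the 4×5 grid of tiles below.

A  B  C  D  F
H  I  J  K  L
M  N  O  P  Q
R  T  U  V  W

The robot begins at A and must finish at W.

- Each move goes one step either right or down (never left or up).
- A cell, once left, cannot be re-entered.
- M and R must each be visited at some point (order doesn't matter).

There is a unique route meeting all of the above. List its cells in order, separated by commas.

A, H, M, R, T, U, V, W

Moves only go right or down, so the column and row indices never decrease.
Route from A: 3× down (reaching R), 4× right (reaching W) — 7 moves in all.
Check: all required cells visited.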